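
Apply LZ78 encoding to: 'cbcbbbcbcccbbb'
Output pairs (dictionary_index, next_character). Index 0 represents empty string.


LZ78 encoding steps:
Dictionary: {0: ''}
Step 1: w='' (idx 0), next='c' -> output (0, 'c'), add 'c' as idx 1
Step 2: w='' (idx 0), next='b' -> output (0, 'b'), add 'b' as idx 2
Step 3: w='c' (idx 1), next='b' -> output (1, 'b'), add 'cb' as idx 3
Step 4: w='b' (idx 2), next='b' -> output (2, 'b'), add 'bb' as idx 4
Step 5: w='cb' (idx 3), next='c' -> output (3, 'c'), add 'cbc' as idx 5
Step 6: w='c' (idx 1), next='c' -> output (1, 'c'), add 'cc' as idx 6
Step 7: w='bb' (idx 4), next='b' -> output (4, 'b'), add 'bbb' as idx 7


Encoded: [(0, 'c'), (0, 'b'), (1, 'b'), (2, 'b'), (3, 'c'), (1, 'c'), (4, 'b')]


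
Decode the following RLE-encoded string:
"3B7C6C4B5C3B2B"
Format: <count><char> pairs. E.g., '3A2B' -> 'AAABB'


Expanding each <count><char> pair:
  3B -> 'BBB'
  7C -> 'CCCCCCC'
  6C -> 'CCCCCC'
  4B -> 'BBBB'
  5C -> 'CCCCC'
  3B -> 'BBB'
  2B -> 'BB'

Decoded = BBBCCCCCCCCCCCCCBBBBCCCCCBBBBB


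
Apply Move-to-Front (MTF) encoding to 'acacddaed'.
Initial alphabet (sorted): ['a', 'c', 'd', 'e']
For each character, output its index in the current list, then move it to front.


MTF encoding:
'a': index 0 in ['a', 'c', 'd', 'e'] -> ['a', 'c', 'd', 'e']
'c': index 1 in ['a', 'c', 'd', 'e'] -> ['c', 'a', 'd', 'e']
'a': index 1 in ['c', 'a', 'd', 'e'] -> ['a', 'c', 'd', 'e']
'c': index 1 in ['a', 'c', 'd', 'e'] -> ['c', 'a', 'd', 'e']
'd': index 2 in ['c', 'a', 'd', 'e'] -> ['d', 'c', 'a', 'e']
'd': index 0 in ['d', 'c', 'a', 'e'] -> ['d', 'c', 'a', 'e']
'a': index 2 in ['d', 'c', 'a', 'e'] -> ['a', 'd', 'c', 'e']
'e': index 3 in ['a', 'd', 'c', 'e'] -> ['e', 'a', 'd', 'c']
'd': index 2 in ['e', 'a', 'd', 'c'] -> ['d', 'e', 'a', 'c']


Output: [0, 1, 1, 1, 2, 0, 2, 3, 2]


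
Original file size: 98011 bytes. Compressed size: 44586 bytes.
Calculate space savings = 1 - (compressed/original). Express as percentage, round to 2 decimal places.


ratio = compressed/original = 44586/98011 = 0.454908
savings = 1 - ratio = 1 - 0.454908 = 0.545092
as a percentage: 0.545092 * 100 = 54.51%

Space savings = 1 - 44586/98011 = 54.51%


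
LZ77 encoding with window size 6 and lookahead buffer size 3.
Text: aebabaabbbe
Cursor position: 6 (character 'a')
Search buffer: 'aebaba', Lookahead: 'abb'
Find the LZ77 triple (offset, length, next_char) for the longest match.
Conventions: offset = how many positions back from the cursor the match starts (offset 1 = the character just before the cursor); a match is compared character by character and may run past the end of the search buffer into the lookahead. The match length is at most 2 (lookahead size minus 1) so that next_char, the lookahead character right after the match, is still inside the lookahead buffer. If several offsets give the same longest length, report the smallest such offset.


Try each offset into the search buffer:
  offset=1 (pos 5, char 'a'): match length 1
  offset=2 (pos 4, char 'b'): match length 0
  offset=3 (pos 3, char 'a'): match length 2
  offset=4 (pos 2, char 'b'): match length 0
  offset=5 (pos 1, char 'e'): match length 0
  offset=6 (pos 0, char 'a'): match length 1
Longest match has length 2 at offset 3.
next_char = character at position 6 + 2 = 8 -> 'b'

Best match: offset=3, length=2 (matching 'ab' starting at position 3)
LZ77 triple: (3, 2, 'b')


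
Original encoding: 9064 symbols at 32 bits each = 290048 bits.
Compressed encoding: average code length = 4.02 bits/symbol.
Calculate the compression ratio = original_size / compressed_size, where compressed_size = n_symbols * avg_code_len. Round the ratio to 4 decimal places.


original_size = n_symbols * orig_bits = 9064 * 32 = 290048 bits
compressed_size = n_symbols * avg_code_len = 9064 * 4.02 = 36437.28 bits
ratio = original_size / compressed_size = 290048 / 36437.28 = 7.9602

Compression ratio = 7.9602


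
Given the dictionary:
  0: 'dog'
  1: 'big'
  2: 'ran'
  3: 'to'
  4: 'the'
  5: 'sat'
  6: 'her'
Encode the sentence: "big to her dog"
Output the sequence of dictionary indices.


Look up each word in the dictionary:
  'big' -> 1
  'to' -> 3
  'her' -> 6
  'dog' -> 0

Encoded: [1, 3, 6, 0]


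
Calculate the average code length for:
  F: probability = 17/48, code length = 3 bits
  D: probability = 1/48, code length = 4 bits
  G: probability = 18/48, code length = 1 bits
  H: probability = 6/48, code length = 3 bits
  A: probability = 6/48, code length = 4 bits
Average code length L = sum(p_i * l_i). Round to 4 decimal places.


Weighted contributions p_i * l_i:
  F: (17/48) * 3 = 51/48
  D: (1/48) * 4 = 4/48
  G: (18/48) * 1 = 18/48
  H: (6/48) * 3 = 18/48
  A: (6/48) * 4 = 24/48
Sum = (51 + 4 + 18 + 18 + 24)/48 = 115/48

L = 115/48 = 2.3958 bits/symbol


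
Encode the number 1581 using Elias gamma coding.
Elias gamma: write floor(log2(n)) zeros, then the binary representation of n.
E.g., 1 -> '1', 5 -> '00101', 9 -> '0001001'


num_bits = floor(log2(1581)) + 1 = 11
leading_zeros = num_bits - 1 = 10
binary(1581) = 11000101101

Elias gamma(1581) = '0000000000' + '11000101101' = 000000000011000101101 (21 bits)


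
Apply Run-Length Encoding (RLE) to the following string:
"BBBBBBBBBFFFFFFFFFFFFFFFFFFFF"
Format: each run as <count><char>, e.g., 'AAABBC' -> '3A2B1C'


Scanning runs left to right:
  i=0: run of 'B' x 9 -> '9B'
  i=9: run of 'F' x 20 -> '20F'

RLE = 9B20F


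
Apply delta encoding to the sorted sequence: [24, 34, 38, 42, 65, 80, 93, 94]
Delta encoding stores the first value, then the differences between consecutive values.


First value: 24
Deltas:
  34 - 24 = 10
  38 - 34 = 4
  42 - 38 = 4
  65 - 42 = 23
  80 - 65 = 15
  93 - 80 = 13
  94 - 93 = 1


Delta encoded: [24, 10, 4, 4, 23, 15, 13, 1]


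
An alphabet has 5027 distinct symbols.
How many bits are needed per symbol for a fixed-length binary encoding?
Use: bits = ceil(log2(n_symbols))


log2(5027) = 12.2955
Bracket: 2^12 = 4096 < 5027 <= 2^13 = 8192
So ceil(log2(5027)) = 13

bits = ceil(log2(5027)) = ceil(12.2955) = 13 bits


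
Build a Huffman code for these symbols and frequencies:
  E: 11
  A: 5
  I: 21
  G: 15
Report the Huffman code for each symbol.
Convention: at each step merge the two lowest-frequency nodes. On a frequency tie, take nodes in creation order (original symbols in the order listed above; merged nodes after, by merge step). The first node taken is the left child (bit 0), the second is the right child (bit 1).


Huffman tree construction:
Step 1: Merge A(5) + E(11) = 16
Step 2: Merge G(15) + (A+E)(16) = 31
Step 3: Merge I(21) + (G+(A+E))(31) = 52
Read each symbol's code off the tree from the root (left child = 0, right child = 1).

Codes:
  E: 111 (length 3)
  A: 110 (length 3)
  I: 0 (length 1)
  G: 10 (length 2)
Average code length: 99/52 = 1.9038 bits/symbol


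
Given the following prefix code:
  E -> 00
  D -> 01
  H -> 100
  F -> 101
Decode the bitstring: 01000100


Decoding step by step:
Bits 01 -> D
Bits 00 -> E
Bits 01 -> D
Bits 00 -> E


Decoded message: DEDE


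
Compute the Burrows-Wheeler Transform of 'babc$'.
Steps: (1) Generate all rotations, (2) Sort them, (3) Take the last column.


Rotations (sorted):
  0: $babc -> last char: c
  1: abc$b -> last char: b
  2: babc$ -> last char: $
  3: bc$ba -> last char: a
  4: c$bab -> last char: b


BWT = cb$ab


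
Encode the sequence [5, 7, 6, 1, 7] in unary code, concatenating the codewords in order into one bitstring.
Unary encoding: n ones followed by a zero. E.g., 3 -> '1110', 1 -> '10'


Encode each number as n ones followed by a terminating 0:
  5 -> 111110 (6 bits)
  7 -> 11111110 (8 bits)
  6 -> 1111110 (7 bits)
  1 -> 10 (2 bits)
  7 -> 11111110 (8 bits)
Total length = 6 + 8 + 7 + 2 + 8 = 31 bits.

Unary([5, 7, 6, 1, 7]) = 1111101111111011111101011111110 (31 bits)


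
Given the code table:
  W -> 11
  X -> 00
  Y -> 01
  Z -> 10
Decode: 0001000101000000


Decoding:
00 -> X
01 -> Y
00 -> X
01 -> Y
01 -> Y
00 -> X
00 -> X
00 -> X


Result: XYXYYXXX


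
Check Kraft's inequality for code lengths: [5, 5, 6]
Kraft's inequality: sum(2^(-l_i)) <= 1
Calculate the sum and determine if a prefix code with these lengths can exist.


Sum = 2^(-5) + 2^(-5) + 2^(-6)
    = 0.03125 + 0.03125 + 0.015625
    = 5/64 = 0.078125
Since 0.078125 <= 1, Kraft's inequality IS satisfied.
A prefix code with these lengths CAN exist.

Kraft sum = 0.078125. Satisfied.


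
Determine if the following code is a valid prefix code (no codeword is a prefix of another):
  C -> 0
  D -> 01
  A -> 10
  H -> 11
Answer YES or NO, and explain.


Checking each pair (does one codeword prefix another?):
  C='0' vs D='01': prefix -- VIOLATION

NO -- this is NOT a valid prefix code. C (0) is a prefix of D (01).


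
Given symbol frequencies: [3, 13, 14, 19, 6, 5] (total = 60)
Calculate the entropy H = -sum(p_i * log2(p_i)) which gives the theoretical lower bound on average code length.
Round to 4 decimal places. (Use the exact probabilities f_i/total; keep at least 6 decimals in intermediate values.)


Per-symbol terms -p_i * log2(p_i) with p_i = f_i/60:
  p = 3/60 = 0.050000: log2(p) = -4.321928, -p*log2(p) = 0.216096
  p = 13/60 = 0.216667: log2(p) = -2.206451, -p*log2(p) = 0.478064
  p = 14/60 = 0.233333: log2(p) = -2.099536, -p*log2(p) = 0.489892
  p = 19/60 = 0.316667: log2(p) = -1.658963, -p*log2(p) = 0.525338
  p = 6/60 = 0.100000: log2(p) = -3.321928, -p*log2(p) = 0.332193
  p = 5/60 = 0.083333: log2(p) = -3.584963, -p*log2(p) = 0.298747
H = 0.216096 + 0.478064 + 0.489892 + 0.525338 + 0.332193 + 0.298747 = 2.340330

H = 2.3403 bits/symbol


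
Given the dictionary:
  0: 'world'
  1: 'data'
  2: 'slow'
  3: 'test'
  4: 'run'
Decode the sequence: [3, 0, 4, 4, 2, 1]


Look up each index in the dictionary:
  3 -> 'test'
  0 -> 'world'
  4 -> 'run'
  4 -> 'run'
  2 -> 'slow'
  1 -> 'data'

Decoded: "test world run run slow data"


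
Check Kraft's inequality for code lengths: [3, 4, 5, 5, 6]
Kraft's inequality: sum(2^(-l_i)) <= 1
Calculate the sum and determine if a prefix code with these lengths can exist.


Sum = 2^(-3) + 2^(-4) + 2^(-5) + 2^(-5) + 2^(-6)
    = 0.125 + 0.0625 + 0.03125 + 0.03125 + 0.015625
    = 17/64 = 0.265625
Since 0.265625 <= 1, Kraft's inequality IS satisfied.
A prefix code with these lengths CAN exist.

Kraft sum = 0.265625. Satisfied.


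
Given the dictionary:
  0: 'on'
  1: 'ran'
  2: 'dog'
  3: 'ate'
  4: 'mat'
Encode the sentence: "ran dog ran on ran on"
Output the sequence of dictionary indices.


Look up each word in the dictionary:
  'ran' -> 1
  'dog' -> 2
  'ran' -> 1
  'on' -> 0
  'ran' -> 1
  'on' -> 0

Encoded: [1, 2, 1, 0, 1, 0]


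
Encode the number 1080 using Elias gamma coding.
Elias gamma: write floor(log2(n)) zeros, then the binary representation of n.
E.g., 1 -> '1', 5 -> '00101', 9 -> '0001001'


num_bits = floor(log2(1080)) + 1 = 11
leading_zeros = num_bits - 1 = 10
binary(1080) = 10000111000

Elias gamma(1080) = '0000000000' + '10000111000' = 000000000010000111000 (21 bits)


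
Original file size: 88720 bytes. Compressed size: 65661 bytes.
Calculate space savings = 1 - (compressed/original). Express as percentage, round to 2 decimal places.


ratio = compressed/original = 65661/88720 = 0.740092
savings = 1 - ratio = 1 - 0.740092 = 0.259908
as a percentage: 0.259908 * 100 = 25.99%

Space savings = 1 - 65661/88720 = 25.99%


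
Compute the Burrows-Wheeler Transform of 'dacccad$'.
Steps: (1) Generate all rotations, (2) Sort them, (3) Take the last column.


Rotations (sorted):
  0: $dacccad -> last char: d
  1: acccad$d -> last char: d
  2: ad$daccc -> last char: c
  3: cad$dacc -> last char: c
  4: ccad$dac -> last char: c
  5: cccad$da -> last char: a
  6: d$daccca -> last char: a
  7: dacccad$ -> last char: $


BWT = ddcccaa$


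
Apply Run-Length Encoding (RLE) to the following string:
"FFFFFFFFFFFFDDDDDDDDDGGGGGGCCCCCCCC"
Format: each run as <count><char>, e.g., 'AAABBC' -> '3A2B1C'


Scanning runs left to right:
  i=0: run of 'F' x 12 -> '12F'
  i=12: run of 'D' x 9 -> '9D'
  i=21: run of 'G' x 6 -> '6G'
  i=27: run of 'C' x 8 -> '8C'

RLE = 12F9D6G8C


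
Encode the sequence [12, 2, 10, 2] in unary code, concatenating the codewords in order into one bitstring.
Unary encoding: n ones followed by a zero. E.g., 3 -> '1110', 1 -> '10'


Encode each number as n ones followed by a terminating 0:
  12 -> 1111111111110 (13 bits)
  2 -> 110 (3 bits)
  10 -> 11111111110 (11 bits)
  2 -> 110 (3 bits)
Total length = 13 + 3 + 11 + 3 = 30 bits.

Unary([12, 2, 10, 2]) = 111111111111011011111111110110 (30 bits)


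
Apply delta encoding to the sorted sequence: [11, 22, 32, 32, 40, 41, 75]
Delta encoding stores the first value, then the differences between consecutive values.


First value: 11
Deltas:
  22 - 11 = 11
  32 - 22 = 10
  32 - 32 = 0
  40 - 32 = 8
  41 - 40 = 1
  75 - 41 = 34


Delta encoded: [11, 11, 10, 0, 8, 1, 34]


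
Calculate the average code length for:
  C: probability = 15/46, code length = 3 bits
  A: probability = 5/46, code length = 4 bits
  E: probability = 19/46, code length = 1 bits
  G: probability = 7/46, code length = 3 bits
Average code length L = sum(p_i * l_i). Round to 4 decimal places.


Weighted contributions p_i * l_i:
  C: (15/46) * 3 = 45/46
  A: (5/46) * 4 = 20/46
  E: (19/46) * 1 = 19/46
  G: (7/46) * 3 = 21/46
Sum = (45 + 20 + 19 + 21)/46 = 105/46

L = 105/46 = 2.2826 bits/symbol


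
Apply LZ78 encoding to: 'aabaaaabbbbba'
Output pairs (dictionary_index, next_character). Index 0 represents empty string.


LZ78 encoding steps:
Dictionary: {0: ''}
Step 1: w='' (idx 0), next='a' -> output (0, 'a'), add 'a' as idx 1
Step 2: w='a' (idx 1), next='b' -> output (1, 'b'), add 'ab' as idx 2
Step 3: w='a' (idx 1), next='a' -> output (1, 'a'), add 'aa' as idx 3
Step 4: w='aa' (idx 3), next='b' -> output (3, 'b'), add 'aab' as idx 4
Step 5: w='' (idx 0), next='b' -> output (0, 'b'), add 'b' as idx 5
Step 6: w='b' (idx 5), next='b' -> output (5, 'b'), add 'bb' as idx 6
Step 7: w='b' (idx 5), next='a' -> output (5, 'a'), add 'ba' as idx 7


Encoded: [(0, 'a'), (1, 'b'), (1, 'a'), (3, 'b'), (0, 'b'), (5, 'b'), (5, 'a')]


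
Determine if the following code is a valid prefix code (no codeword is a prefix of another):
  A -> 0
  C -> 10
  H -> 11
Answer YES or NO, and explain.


Checking each pair (does one codeword prefix another?):
  A='0' vs C='10': no prefix
  A='0' vs H='11': no prefix
  C='10' vs A='0': no prefix
  C='10' vs H='11': no prefix
  H='11' vs A='0': no prefix
  H='11' vs C='10': no prefix
No violation found over all pairs.

YES -- this is a valid prefix code. No codeword is a prefix of any other codeword.


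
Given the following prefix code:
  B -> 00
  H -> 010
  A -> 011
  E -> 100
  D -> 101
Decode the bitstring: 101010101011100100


Decoding step by step:
Bits 101 -> D
Bits 010 -> H
Bits 101 -> D
Bits 011 -> A
Bits 100 -> E
Bits 100 -> E


Decoded message: DHDAEE


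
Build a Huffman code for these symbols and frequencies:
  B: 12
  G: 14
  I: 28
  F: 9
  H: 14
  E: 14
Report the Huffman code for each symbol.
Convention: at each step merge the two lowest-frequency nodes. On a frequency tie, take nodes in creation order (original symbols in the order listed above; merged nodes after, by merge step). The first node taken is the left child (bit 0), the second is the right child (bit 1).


Huffman tree construction:
Step 1: Merge F(9) + B(12) = 21
Step 2: Merge G(14) + H(14) = 28
Step 3: Merge E(14) + (F+B)(21) = 35
Step 4: Merge I(28) + (G+H)(28) = 56
Step 5: Merge (E+(F+B))(35) + (I+(G+H))(56) = 91
Read each symbol's code off the tree from the root (left child = 0, right child = 1).

Codes:
  B: 011 (length 3)
  G: 110 (length 3)
  I: 10 (length 2)
  F: 010 (length 3)
  H: 111 (length 3)
  E: 00 (length 2)
Average code length: 231/91 = 2.5385 bits/symbol


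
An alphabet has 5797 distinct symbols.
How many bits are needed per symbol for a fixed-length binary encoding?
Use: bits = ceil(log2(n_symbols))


log2(5797) = 12.5011
Bracket: 2^12 = 4096 < 5797 <= 2^13 = 8192
So ceil(log2(5797)) = 13

bits = ceil(log2(5797)) = ceil(12.5011) = 13 bits


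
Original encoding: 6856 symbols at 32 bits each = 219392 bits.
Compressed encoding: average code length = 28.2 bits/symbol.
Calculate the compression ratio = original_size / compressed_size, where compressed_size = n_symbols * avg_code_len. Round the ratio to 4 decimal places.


original_size = n_symbols * orig_bits = 6856 * 32 = 219392 bits
compressed_size = n_symbols * avg_code_len = 6856 * 28.2 = 193339.2 bits
ratio = original_size / compressed_size = 219392 / 193339.2 = 1.1348

Compression ratio = 1.1348


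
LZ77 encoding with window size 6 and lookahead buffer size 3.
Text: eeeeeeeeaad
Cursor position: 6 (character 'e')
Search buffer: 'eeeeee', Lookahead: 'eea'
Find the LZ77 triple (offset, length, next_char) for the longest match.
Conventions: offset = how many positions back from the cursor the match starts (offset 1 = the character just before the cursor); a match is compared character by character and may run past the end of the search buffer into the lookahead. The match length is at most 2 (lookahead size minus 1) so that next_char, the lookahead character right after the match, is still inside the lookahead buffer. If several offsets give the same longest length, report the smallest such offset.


Try each offset into the search buffer:
  offset=1 (pos 5, char 'e'): match length 2
  offset=2 (pos 4, char 'e'): match length 2
  offset=3 (pos 3, char 'e'): match length 2
  offset=4 (pos 2, char 'e'): match length 2
  offset=5 (pos 1, char 'e'): match length 2
  offset=6 (pos 0, char 'e'): match length 2
Longest match has length 2, found at offsets 1, 2, 3, 4, 5, 6; take the smallest, offset 1.
next_char = character at position 6 + 2 = 8 -> 'a'

Best match: offset=1, length=2 (matching 'ee' starting at position 5)
LZ77 triple: (1, 2, 'a')


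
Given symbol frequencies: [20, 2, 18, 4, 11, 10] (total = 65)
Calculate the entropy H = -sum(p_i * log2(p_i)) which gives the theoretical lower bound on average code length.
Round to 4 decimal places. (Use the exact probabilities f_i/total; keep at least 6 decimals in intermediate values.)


Per-symbol terms -p_i * log2(p_i) with p_i = f_i/65:
  p = 20/65 = 0.307692: log2(p) = -1.700440, -p*log2(p) = 0.523212
  p = 2/65 = 0.030769: log2(p) = -5.022368, -p*log2(p) = 0.154534
  p = 18/65 = 0.276923: log2(p) = -1.852443, -p*log2(p) = 0.512984
  p = 4/65 = 0.061538: log2(p) = -4.022368, -p*log2(p) = 0.247530
  p = 11/65 = 0.169231: log2(p) = -2.562936, -p*log2(p) = 0.433728
  p = 10/65 = 0.153846: log2(p) = -2.700440, -p*log2(p) = 0.415452
H = 0.523212 + 0.154534 + 0.512984 + 0.247530 + 0.433728 + 0.415452 = 2.287440

H = 2.2874 bits/symbol


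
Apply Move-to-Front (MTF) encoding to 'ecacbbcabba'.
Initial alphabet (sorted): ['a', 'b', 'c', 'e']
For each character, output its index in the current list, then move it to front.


MTF encoding:
'e': index 3 in ['a', 'b', 'c', 'e'] -> ['e', 'a', 'b', 'c']
'c': index 3 in ['e', 'a', 'b', 'c'] -> ['c', 'e', 'a', 'b']
'a': index 2 in ['c', 'e', 'a', 'b'] -> ['a', 'c', 'e', 'b']
'c': index 1 in ['a', 'c', 'e', 'b'] -> ['c', 'a', 'e', 'b']
'b': index 3 in ['c', 'a', 'e', 'b'] -> ['b', 'c', 'a', 'e']
'b': index 0 in ['b', 'c', 'a', 'e'] -> ['b', 'c', 'a', 'e']
'c': index 1 in ['b', 'c', 'a', 'e'] -> ['c', 'b', 'a', 'e']
'a': index 2 in ['c', 'b', 'a', 'e'] -> ['a', 'c', 'b', 'e']
'b': index 2 in ['a', 'c', 'b', 'e'] -> ['b', 'a', 'c', 'e']
'b': index 0 in ['b', 'a', 'c', 'e'] -> ['b', 'a', 'c', 'e']
'a': index 1 in ['b', 'a', 'c', 'e'] -> ['a', 'b', 'c', 'e']


Output: [3, 3, 2, 1, 3, 0, 1, 2, 2, 0, 1]


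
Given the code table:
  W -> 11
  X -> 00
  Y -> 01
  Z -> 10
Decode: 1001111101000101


Decoding:
10 -> Z
01 -> Y
11 -> W
11 -> W
01 -> Y
00 -> X
01 -> Y
01 -> Y


Result: ZYWWYXYY


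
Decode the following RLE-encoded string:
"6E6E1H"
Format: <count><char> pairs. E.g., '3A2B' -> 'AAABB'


Expanding each <count><char> pair:
  6E -> 'EEEEEE'
  6E -> 'EEEEEE'
  1H -> 'H'

Decoded = EEEEEEEEEEEEH


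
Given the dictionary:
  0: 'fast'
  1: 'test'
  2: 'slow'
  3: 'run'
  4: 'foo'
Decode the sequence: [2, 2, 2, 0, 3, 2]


Look up each index in the dictionary:
  2 -> 'slow'
  2 -> 'slow'
  2 -> 'slow'
  0 -> 'fast'
  3 -> 'run'
  2 -> 'slow'

Decoded: "slow slow slow fast run slow"


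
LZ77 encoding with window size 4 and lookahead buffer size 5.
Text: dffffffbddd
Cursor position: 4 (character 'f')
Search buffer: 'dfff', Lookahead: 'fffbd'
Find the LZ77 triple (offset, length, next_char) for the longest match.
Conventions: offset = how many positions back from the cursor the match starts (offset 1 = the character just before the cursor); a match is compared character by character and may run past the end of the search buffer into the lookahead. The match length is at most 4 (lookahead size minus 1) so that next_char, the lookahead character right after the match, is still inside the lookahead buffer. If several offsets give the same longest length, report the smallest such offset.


Try each offset into the search buffer:
  offset=1 (pos 3, char 'f'): match length 3
  offset=2 (pos 2, char 'f'): match length 3
  offset=3 (pos 1, char 'f'): match length 3
  offset=4 (pos 0, char 'd'): match length 0
Longest match has length 3, found at offsets 1, 2, 3; take the smallest, offset 1.
next_char = character at position 4 + 3 = 7 -> 'b'

Best match: offset=1, length=3 (matching 'fff' starting at position 3)
LZ77 triple: (1, 3, 'b')


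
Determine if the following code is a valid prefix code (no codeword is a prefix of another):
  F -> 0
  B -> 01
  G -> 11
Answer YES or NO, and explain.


Checking each pair (does one codeword prefix another?):
  F='0' vs B='01': prefix -- VIOLATION

NO -- this is NOT a valid prefix code. F (0) is a prefix of B (01).


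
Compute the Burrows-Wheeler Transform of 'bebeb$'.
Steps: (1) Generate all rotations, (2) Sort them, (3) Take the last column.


Rotations (sorted):
  0: $bebeb -> last char: b
  1: b$bebe -> last char: e
  2: beb$be -> last char: e
  3: bebeb$ -> last char: $
  4: eb$beb -> last char: b
  5: ebeb$b -> last char: b


BWT = bee$bb


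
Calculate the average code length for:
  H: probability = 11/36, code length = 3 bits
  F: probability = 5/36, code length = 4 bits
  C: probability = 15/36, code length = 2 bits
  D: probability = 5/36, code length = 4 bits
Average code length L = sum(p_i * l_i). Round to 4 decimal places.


Weighted contributions p_i * l_i:
  H: (11/36) * 3 = 33/36
  F: (5/36) * 4 = 20/36
  C: (15/36) * 2 = 30/36
  D: (5/36) * 4 = 20/36
Sum = (33 + 20 + 30 + 20)/36 = 103/36

L = 103/36 = 2.8611 bits/symbol


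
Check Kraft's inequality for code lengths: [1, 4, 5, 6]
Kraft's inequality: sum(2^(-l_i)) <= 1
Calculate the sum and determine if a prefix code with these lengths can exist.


Sum = 2^(-1) + 2^(-4) + 2^(-5) + 2^(-6)
    = 0.5 + 0.0625 + 0.03125 + 0.015625
    = 39/64 = 0.609375
Since 0.609375 <= 1, Kraft's inequality IS satisfied.
A prefix code with these lengths CAN exist.

Kraft sum = 0.609375. Satisfied.


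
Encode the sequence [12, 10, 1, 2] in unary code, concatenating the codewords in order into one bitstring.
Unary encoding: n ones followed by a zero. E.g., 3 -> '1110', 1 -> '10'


Encode each number as n ones followed by a terminating 0:
  12 -> 1111111111110 (13 bits)
  10 -> 11111111110 (11 bits)
  1 -> 10 (2 bits)
  2 -> 110 (3 bits)
Total length = 13 + 11 + 2 + 3 = 29 bits.

Unary([12, 10, 1, 2]) = 11111111111101111111111010110 (29 bits)


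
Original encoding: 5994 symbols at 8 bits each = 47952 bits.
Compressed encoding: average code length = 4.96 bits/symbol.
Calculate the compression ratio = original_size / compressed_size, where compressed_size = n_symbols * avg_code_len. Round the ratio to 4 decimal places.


original_size = n_symbols * orig_bits = 5994 * 8 = 47952 bits
compressed_size = n_symbols * avg_code_len = 5994 * 4.96 = 29730.24 bits
ratio = original_size / compressed_size = 47952 / 29730.24 = 1.6129

Compression ratio = 1.6129


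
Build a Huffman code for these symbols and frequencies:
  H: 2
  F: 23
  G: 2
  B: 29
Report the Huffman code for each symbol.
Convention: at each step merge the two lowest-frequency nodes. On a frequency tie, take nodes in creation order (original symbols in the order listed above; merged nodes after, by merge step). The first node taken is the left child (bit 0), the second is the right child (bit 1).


Huffman tree construction:
Step 1: Merge H(2) + G(2) = 4
Step 2: Merge (H+G)(4) + F(23) = 27
Step 3: Merge ((H+G)+F)(27) + B(29) = 56
Read each symbol's code off the tree from the root (left child = 0, right child = 1).

Codes:
  H: 000 (length 3)
  F: 01 (length 2)
  G: 001 (length 3)
  B: 1 (length 1)
Average code length: 87/56 = 1.5536 bits/symbol


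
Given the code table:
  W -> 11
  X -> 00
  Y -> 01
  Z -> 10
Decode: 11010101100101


Decoding:
11 -> W
01 -> Y
01 -> Y
01 -> Y
10 -> Z
01 -> Y
01 -> Y


Result: WYYYZYY


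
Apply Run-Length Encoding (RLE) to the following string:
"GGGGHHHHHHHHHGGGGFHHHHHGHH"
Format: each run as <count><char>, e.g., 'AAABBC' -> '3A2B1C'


Scanning runs left to right:
  i=0: run of 'G' x 4 -> '4G'
  i=4: run of 'H' x 9 -> '9H'
  i=13: run of 'G' x 4 -> '4G'
  i=17: run of 'F' x 1 -> '1F'
  i=18: run of 'H' x 5 -> '5H'
  i=23: run of 'G' x 1 -> '1G'
  i=24: run of 'H' x 2 -> '2H'

RLE = 4G9H4G1F5H1G2H


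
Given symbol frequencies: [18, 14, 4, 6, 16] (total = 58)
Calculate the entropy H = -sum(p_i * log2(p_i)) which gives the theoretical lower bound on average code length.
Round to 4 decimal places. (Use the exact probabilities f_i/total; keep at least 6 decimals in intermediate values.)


Per-symbol terms -p_i * log2(p_i) with p_i = f_i/58:
  p = 18/58 = 0.310345: log2(p) = -1.688056, -p*log2(p) = 0.523879
  p = 14/58 = 0.241379: log2(p) = -2.050626, -p*log2(p) = 0.494979
  p = 4/58 = 0.068966: log2(p) = -3.857981, -p*log2(p) = 0.266068
  p = 6/58 = 0.103448: log2(p) = -3.273018, -p*log2(p) = 0.338588
  p = 16/58 = 0.275862: log2(p) = -1.857981, -p*log2(p) = 0.512546
H = 0.523879 + 0.494979 + 0.266068 + 0.338588 + 0.512546 = 2.136060

H = 2.1361 bits/symbol


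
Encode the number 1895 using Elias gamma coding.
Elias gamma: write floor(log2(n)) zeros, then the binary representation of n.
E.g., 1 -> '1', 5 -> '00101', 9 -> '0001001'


num_bits = floor(log2(1895)) + 1 = 11
leading_zeros = num_bits - 1 = 10
binary(1895) = 11101100111

Elias gamma(1895) = '0000000000' + '11101100111' = 000000000011101100111 (21 bits)


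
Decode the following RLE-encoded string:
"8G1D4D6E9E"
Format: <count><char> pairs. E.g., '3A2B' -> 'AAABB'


Expanding each <count><char> pair:
  8G -> 'GGGGGGGG'
  1D -> 'D'
  4D -> 'DDDD'
  6E -> 'EEEEEE'
  9E -> 'EEEEEEEEE'

Decoded = GGGGGGGGDDDDDEEEEEEEEEEEEEEE


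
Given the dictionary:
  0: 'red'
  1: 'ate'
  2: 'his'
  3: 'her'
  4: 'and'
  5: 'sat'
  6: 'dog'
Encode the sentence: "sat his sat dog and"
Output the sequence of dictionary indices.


Look up each word in the dictionary:
  'sat' -> 5
  'his' -> 2
  'sat' -> 5
  'dog' -> 6
  'and' -> 4

Encoded: [5, 2, 5, 6, 4]


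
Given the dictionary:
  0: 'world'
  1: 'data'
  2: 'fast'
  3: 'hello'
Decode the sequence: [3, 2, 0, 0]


Look up each index in the dictionary:
  3 -> 'hello'
  2 -> 'fast'
  0 -> 'world'
  0 -> 'world'

Decoded: "hello fast world world"


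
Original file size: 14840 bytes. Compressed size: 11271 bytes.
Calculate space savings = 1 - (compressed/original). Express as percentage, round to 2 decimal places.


ratio = compressed/original = 11271/14840 = 0.759501
savings = 1 - ratio = 1 - 0.759501 = 0.240499
as a percentage: 0.240499 * 100 = 24.05%

Space savings = 1 - 11271/14840 = 24.05%


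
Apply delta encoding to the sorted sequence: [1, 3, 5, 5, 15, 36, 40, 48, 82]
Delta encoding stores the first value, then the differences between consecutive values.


First value: 1
Deltas:
  3 - 1 = 2
  5 - 3 = 2
  5 - 5 = 0
  15 - 5 = 10
  36 - 15 = 21
  40 - 36 = 4
  48 - 40 = 8
  82 - 48 = 34


Delta encoded: [1, 2, 2, 0, 10, 21, 4, 8, 34]


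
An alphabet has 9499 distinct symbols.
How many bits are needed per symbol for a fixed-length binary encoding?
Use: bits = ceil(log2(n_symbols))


log2(9499) = 13.2136
Bracket: 2^13 = 8192 < 9499 <= 2^14 = 16384
So ceil(log2(9499)) = 14

bits = ceil(log2(9499)) = ceil(13.2136) = 14 bits


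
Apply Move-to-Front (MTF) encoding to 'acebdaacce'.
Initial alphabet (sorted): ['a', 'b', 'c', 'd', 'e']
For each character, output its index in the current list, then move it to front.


MTF encoding:
'a': index 0 in ['a', 'b', 'c', 'd', 'e'] -> ['a', 'b', 'c', 'd', 'e']
'c': index 2 in ['a', 'b', 'c', 'd', 'e'] -> ['c', 'a', 'b', 'd', 'e']
'e': index 4 in ['c', 'a', 'b', 'd', 'e'] -> ['e', 'c', 'a', 'b', 'd']
'b': index 3 in ['e', 'c', 'a', 'b', 'd'] -> ['b', 'e', 'c', 'a', 'd']
'd': index 4 in ['b', 'e', 'c', 'a', 'd'] -> ['d', 'b', 'e', 'c', 'a']
'a': index 4 in ['d', 'b', 'e', 'c', 'a'] -> ['a', 'd', 'b', 'e', 'c']
'a': index 0 in ['a', 'd', 'b', 'e', 'c'] -> ['a', 'd', 'b', 'e', 'c']
'c': index 4 in ['a', 'd', 'b', 'e', 'c'] -> ['c', 'a', 'd', 'b', 'e']
'c': index 0 in ['c', 'a', 'd', 'b', 'e'] -> ['c', 'a', 'd', 'b', 'e']
'e': index 4 in ['c', 'a', 'd', 'b', 'e'] -> ['e', 'c', 'a', 'd', 'b']


Output: [0, 2, 4, 3, 4, 4, 0, 4, 0, 4]


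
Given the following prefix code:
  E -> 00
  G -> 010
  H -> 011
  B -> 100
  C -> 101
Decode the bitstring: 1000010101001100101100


Decoding step by step:
Bits 100 -> B
Bits 00 -> E
Bits 101 -> C
Bits 010 -> G
Bits 011 -> H
Bits 00 -> E
Bits 101 -> C
Bits 100 -> B


Decoded message: BECGHECB


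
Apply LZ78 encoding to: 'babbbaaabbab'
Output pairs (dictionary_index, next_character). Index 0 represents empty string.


LZ78 encoding steps:
Dictionary: {0: ''}
Step 1: w='' (idx 0), next='b' -> output (0, 'b'), add 'b' as idx 1
Step 2: w='' (idx 0), next='a' -> output (0, 'a'), add 'a' as idx 2
Step 3: w='b' (idx 1), next='b' -> output (1, 'b'), add 'bb' as idx 3
Step 4: w='b' (idx 1), next='a' -> output (1, 'a'), add 'ba' as idx 4
Step 5: w='a' (idx 2), next='a' -> output (2, 'a'), add 'aa' as idx 5
Step 6: w='bb' (idx 3), next='a' -> output (3, 'a'), add 'bba' as idx 6
Step 7: w='b' (idx 1), end of input -> output (1, '')


Encoded: [(0, 'b'), (0, 'a'), (1, 'b'), (1, 'a'), (2, 'a'), (3, 'a'), (1, '')]


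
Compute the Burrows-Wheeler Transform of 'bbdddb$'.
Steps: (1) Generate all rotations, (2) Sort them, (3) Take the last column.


Rotations (sorted):
  0: $bbdddb -> last char: b
  1: b$bbddd -> last char: d
  2: bbdddb$ -> last char: $
  3: bdddb$b -> last char: b
  4: db$bbdd -> last char: d
  5: ddb$bbd -> last char: d
  6: dddb$bb -> last char: b


BWT = bd$bddb


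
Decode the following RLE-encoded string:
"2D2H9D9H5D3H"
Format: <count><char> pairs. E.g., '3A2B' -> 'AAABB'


Expanding each <count><char> pair:
  2D -> 'DD'
  2H -> 'HH'
  9D -> 'DDDDDDDDD'
  9H -> 'HHHHHHHHH'
  5D -> 'DDDDD'
  3H -> 'HHH'

Decoded = DDHHDDDDDDDDDHHHHHHHHHDDDDDHHH


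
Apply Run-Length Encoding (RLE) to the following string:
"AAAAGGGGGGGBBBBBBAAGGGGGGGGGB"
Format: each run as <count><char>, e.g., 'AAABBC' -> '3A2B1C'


Scanning runs left to right:
  i=0: run of 'A' x 4 -> '4A'
  i=4: run of 'G' x 7 -> '7G'
  i=11: run of 'B' x 6 -> '6B'
  i=17: run of 'A' x 2 -> '2A'
  i=19: run of 'G' x 9 -> '9G'
  i=28: run of 'B' x 1 -> '1B'

RLE = 4A7G6B2A9G1B


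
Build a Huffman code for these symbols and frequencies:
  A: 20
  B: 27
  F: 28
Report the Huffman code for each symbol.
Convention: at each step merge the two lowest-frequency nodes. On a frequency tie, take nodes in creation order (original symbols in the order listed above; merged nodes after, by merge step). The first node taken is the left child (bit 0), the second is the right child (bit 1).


Huffman tree construction:
Step 1: Merge A(20) + B(27) = 47
Step 2: Merge F(28) + (A+B)(47) = 75
Read each symbol's code off the tree from the root (left child = 0, right child = 1).

Codes:
  A: 10 (length 2)
  B: 11 (length 2)
  F: 0 (length 1)
Average code length: 122/75 = 1.6267 bits/symbol


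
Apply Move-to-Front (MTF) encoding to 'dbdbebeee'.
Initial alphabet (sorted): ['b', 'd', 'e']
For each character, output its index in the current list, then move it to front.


MTF encoding:
'd': index 1 in ['b', 'd', 'e'] -> ['d', 'b', 'e']
'b': index 1 in ['d', 'b', 'e'] -> ['b', 'd', 'e']
'd': index 1 in ['b', 'd', 'e'] -> ['d', 'b', 'e']
'b': index 1 in ['d', 'b', 'e'] -> ['b', 'd', 'e']
'e': index 2 in ['b', 'd', 'e'] -> ['e', 'b', 'd']
'b': index 1 in ['e', 'b', 'd'] -> ['b', 'e', 'd']
'e': index 1 in ['b', 'e', 'd'] -> ['e', 'b', 'd']
'e': index 0 in ['e', 'b', 'd'] -> ['e', 'b', 'd']
'e': index 0 in ['e', 'b', 'd'] -> ['e', 'b', 'd']


Output: [1, 1, 1, 1, 2, 1, 1, 0, 0]


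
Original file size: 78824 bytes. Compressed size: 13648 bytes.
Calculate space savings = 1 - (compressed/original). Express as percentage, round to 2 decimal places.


ratio = compressed/original = 13648/78824 = 0.173145
savings = 1 - ratio = 1 - 0.173145 = 0.826855
as a percentage: 0.826855 * 100 = 82.69%

Space savings = 1 - 13648/78824 = 82.69%


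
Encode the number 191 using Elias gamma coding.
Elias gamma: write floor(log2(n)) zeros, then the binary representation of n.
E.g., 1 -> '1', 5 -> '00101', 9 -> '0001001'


num_bits = floor(log2(191)) + 1 = 8
leading_zeros = num_bits - 1 = 7
binary(191) = 10111111

Elias gamma(191) = '0000000' + '10111111' = 000000010111111 (15 bits)


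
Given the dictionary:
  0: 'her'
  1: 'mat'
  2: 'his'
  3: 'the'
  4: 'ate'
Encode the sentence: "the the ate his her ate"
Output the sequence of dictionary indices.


Look up each word in the dictionary:
  'the' -> 3
  'the' -> 3
  'ate' -> 4
  'his' -> 2
  'her' -> 0
  'ate' -> 4

Encoded: [3, 3, 4, 2, 0, 4]


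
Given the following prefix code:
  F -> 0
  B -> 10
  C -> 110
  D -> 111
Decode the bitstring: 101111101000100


Decoding step by step:
Bits 10 -> B
Bits 111 -> D
Bits 110 -> C
Bits 10 -> B
Bits 0 -> F
Bits 0 -> F
Bits 10 -> B
Bits 0 -> F


Decoded message: BDCBFFBF


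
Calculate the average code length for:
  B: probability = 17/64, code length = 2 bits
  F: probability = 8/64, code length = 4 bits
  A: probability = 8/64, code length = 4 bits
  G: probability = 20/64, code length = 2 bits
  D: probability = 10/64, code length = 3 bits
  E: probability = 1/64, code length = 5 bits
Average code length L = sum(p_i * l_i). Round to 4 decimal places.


Weighted contributions p_i * l_i:
  B: (17/64) * 2 = 34/64
  F: (8/64) * 4 = 32/64
  A: (8/64) * 4 = 32/64
  G: (20/64) * 2 = 40/64
  D: (10/64) * 3 = 30/64
  E: (1/64) * 5 = 5/64
Sum = (34 + 32 + 32 + 40 + 30 + 5)/64 = 173/64

L = 173/64 = 2.7031 bits/symbol


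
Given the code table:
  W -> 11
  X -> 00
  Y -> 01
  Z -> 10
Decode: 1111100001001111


Decoding:
11 -> W
11 -> W
10 -> Z
00 -> X
01 -> Y
00 -> X
11 -> W
11 -> W


Result: WWZXYXWW


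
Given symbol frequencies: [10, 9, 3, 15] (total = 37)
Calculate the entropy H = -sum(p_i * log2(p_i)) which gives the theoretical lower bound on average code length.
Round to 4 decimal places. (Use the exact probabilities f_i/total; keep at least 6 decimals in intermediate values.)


Per-symbol terms -p_i * log2(p_i) with p_i = f_i/37:
  p = 10/37 = 0.270270: log2(p) = -1.887525, -p*log2(p) = 0.510142
  p = 9/37 = 0.243243: log2(p) = -2.039528, -p*log2(p) = 0.496101
  p = 3/37 = 0.081081: log2(p) = -3.624491, -p*log2(p) = 0.293878
  p = 15/37 = 0.405405: log2(p) = -1.302563, -p*log2(p) = 0.528066
H = 0.510142 + 0.496101 + 0.293878 + 0.528066 = 1.828187

H = 1.8282 bits/symbol


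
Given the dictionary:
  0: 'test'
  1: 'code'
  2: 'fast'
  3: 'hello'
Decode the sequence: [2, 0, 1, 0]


Look up each index in the dictionary:
  2 -> 'fast'
  0 -> 'test'
  1 -> 'code'
  0 -> 'test'

Decoded: "fast test code test"


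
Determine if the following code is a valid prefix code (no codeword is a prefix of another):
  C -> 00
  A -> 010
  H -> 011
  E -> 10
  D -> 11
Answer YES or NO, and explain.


Checking each pair (does one codeword prefix another?):
  C='00' vs A='010': no prefix
  C='00' vs H='011': no prefix
  C='00' vs E='10': no prefix
  C='00' vs D='11': no prefix
  A='010' vs C='00': no prefix
  A='010' vs H='011': no prefix
  A='010' vs E='10': no prefix
  A='010' vs D='11': no prefix
  H='011' vs C='00': no prefix
  H='011' vs A='010': no prefix
  H='011' vs E='10': no prefix
  H='011' vs D='11': no prefix
  E='10' vs C='00': no prefix
  E='10' vs A='010': no prefix
  E='10' vs H='011': no prefix
  E='10' vs D='11': no prefix
  D='11' vs C='00': no prefix
  D='11' vs A='010': no prefix
  D='11' vs H='011': no prefix
  D='11' vs E='10': no prefix
No violation found over all pairs.

YES -- this is a valid prefix code. No codeword is a prefix of any other codeword.


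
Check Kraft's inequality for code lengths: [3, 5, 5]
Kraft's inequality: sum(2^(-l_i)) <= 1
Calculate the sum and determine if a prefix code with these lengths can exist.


Sum = 2^(-3) + 2^(-5) + 2^(-5)
    = 0.125 + 0.03125 + 0.03125
    = 6/32 = 0.1875
Since 0.1875 <= 1, Kraft's inequality IS satisfied.
A prefix code with these lengths CAN exist.

Kraft sum = 0.1875. Satisfied.


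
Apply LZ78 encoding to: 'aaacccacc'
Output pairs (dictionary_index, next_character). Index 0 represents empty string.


LZ78 encoding steps:
Dictionary: {0: ''}
Step 1: w='' (idx 0), next='a' -> output (0, 'a'), add 'a' as idx 1
Step 2: w='a' (idx 1), next='a' -> output (1, 'a'), add 'aa' as idx 2
Step 3: w='' (idx 0), next='c' -> output (0, 'c'), add 'c' as idx 3
Step 4: w='c' (idx 3), next='c' -> output (3, 'c'), add 'cc' as idx 4
Step 5: w='a' (idx 1), next='c' -> output (1, 'c'), add 'ac' as idx 5
Step 6: w='c' (idx 3), end of input -> output (3, '')


Encoded: [(0, 'a'), (1, 'a'), (0, 'c'), (3, 'c'), (1, 'c'), (3, '')]


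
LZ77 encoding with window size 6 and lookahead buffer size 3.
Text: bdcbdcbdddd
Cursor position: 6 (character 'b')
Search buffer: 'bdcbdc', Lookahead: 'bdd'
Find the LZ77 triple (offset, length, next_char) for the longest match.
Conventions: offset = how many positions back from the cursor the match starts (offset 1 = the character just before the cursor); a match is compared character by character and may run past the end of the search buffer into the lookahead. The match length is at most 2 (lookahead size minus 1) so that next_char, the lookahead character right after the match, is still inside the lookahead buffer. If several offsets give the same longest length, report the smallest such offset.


Try each offset into the search buffer:
  offset=1 (pos 5, char 'c'): match length 0
  offset=2 (pos 4, char 'd'): match length 0
  offset=3 (pos 3, char 'b'): match length 2
  offset=4 (pos 2, char 'c'): match length 0
  offset=5 (pos 1, char 'd'): match length 0
  offset=6 (pos 0, char 'b'): match length 2
Longest match has length 2, found at offsets 3, 6; take the smallest, offset 3.
next_char = character at position 6 + 2 = 8 -> 'd'

Best match: offset=3, length=2 (matching 'bd' starting at position 3)
LZ77 triple: (3, 2, 'd')


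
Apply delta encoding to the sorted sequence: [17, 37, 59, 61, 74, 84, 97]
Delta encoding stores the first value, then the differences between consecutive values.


First value: 17
Deltas:
  37 - 17 = 20
  59 - 37 = 22
  61 - 59 = 2
  74 - 61 = 13
  84 - 74 = 10
  97 - 84 = 13


Delta encoded: [17, 20, 22, 2, 13, 10, 13]


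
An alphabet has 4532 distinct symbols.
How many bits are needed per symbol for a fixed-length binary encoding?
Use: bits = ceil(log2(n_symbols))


log2(4532) = 12.1459
Bracket: 2^12 = 4096 < 4532 <= 2^13 = 8192
So ceil(log2(4532)) = 13

bits = ceil(log2(4532)) = ceil(12.1459) = 13 bits


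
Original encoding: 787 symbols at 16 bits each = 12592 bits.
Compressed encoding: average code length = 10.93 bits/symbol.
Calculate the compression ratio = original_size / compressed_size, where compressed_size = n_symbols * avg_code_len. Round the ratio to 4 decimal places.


original_size = n_symbols * orig_bits = 787 * 16 = 12592 bits
compressed_size = n_symbols * avg_code_len = 787 * 10.93 = 8601.91 bits
ratio = original_size / compressed_size = 12592 / 8601.91 = 1.4639

Compression ratio = 1.4639
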